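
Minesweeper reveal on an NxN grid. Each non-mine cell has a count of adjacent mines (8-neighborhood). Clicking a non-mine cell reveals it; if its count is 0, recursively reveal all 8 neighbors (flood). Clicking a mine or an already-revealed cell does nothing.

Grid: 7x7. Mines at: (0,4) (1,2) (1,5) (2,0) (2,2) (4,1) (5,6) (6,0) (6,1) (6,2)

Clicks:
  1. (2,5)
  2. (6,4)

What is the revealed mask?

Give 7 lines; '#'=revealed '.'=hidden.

Click 1 (2,5) count=1: revealed 1 new [(2,5)] -> total=1
Click 2 (6,4) count=0: revealed 20 new [(2,3) (2,4) (2,6) (3,2) (3,3) (3,4) (3,5) (3,6) (4,2) (4,3) (4,4) (4,5) (4,6) (5,2) (5,3) (5,4) (5,5) (6,3) (6,4) (6,5)] -> total=21

Answer: .......
.......
...####
..#####
..#####
..####.
...###.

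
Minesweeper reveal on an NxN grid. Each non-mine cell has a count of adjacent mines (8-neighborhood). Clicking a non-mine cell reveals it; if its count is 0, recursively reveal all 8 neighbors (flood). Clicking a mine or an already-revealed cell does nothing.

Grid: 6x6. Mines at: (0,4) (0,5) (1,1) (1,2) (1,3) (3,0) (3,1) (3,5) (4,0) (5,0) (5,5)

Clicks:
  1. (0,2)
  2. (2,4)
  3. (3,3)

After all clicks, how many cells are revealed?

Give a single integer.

Answer: 15

Derivation:
Click 1 (0,2) count=3: revealed 1 new [(0,2)] -> total=1
Click 2 (2,4) count=2: revealed 1 new [(2,4)] -> total=2
Click 3 (3,3) count=0: revealed 13 new [(2,2) (2,3) (3,2) (3,3) (3,4) (4,1) (4,2) (4,3) (4,4) (5,1) (5,2) (5,3) (5,4)] -> total=15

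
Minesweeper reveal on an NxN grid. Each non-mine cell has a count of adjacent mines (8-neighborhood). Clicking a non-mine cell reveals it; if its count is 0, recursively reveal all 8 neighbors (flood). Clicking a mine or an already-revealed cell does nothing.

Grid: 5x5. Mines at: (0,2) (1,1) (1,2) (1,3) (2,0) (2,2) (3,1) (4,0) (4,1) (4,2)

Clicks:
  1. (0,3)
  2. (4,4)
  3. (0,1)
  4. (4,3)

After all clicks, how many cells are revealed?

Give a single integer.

Answer: 8

Derivation:
Click 1 (0,3) count=3: revealed 1 new [(0,3)] -> total=1
Click 2 (4,4) count=0: revealed 6 new [(2,3) (2,4) (3,3) (3,4) (4,3) (4,4)] -> total=7
Click 3 (0,1) count=3: revealed 1 new [(0,1)] -> total=8
Click 4 (4,3) count=1: revealed 0 new [(none)] -> total=8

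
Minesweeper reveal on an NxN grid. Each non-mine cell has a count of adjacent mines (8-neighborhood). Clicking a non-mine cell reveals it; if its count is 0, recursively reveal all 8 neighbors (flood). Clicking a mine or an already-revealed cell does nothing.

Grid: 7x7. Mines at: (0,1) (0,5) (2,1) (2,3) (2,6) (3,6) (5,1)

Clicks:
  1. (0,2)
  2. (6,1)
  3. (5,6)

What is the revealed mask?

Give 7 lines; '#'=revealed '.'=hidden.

Click 1 (0,2) count=1: revealed 1 new [(0,2)] -> total=1
Click 2 (6,1) count=1: revealed 1 new [(6,1)] -> total=2
Click 3 (5,6) count=0: revealed 19 new [(3,2) (3,3) (3,4) (3,5) (4,2) (4,3) (4,4) (4,5) (4,6) (5,2) (5,3) (5,4) (5,5) (5,6) (6,2) (6,3) (6,4) (6,5) (6,6)] -> total=21

Answer: ..#....
.......
.......
..####.
..#####
..#####
.######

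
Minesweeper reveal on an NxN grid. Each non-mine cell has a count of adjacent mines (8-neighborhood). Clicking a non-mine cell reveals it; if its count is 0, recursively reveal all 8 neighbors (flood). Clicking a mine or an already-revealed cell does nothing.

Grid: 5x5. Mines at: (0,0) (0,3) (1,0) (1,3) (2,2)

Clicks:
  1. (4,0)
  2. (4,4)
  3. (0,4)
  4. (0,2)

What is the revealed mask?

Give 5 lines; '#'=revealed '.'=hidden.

Click 1 (4,0) count=0: revealed 14 new [(2,0) (2,1) (2,3) (2,4) (3,0) (3,1) (3,2) (3,3) (3,4) (4,0) (4,1) (4,2) (4,3) (4,4)] -> total=14
Click 2 (4,4) count=0: revealed 0 new [(none)] -> total=14
Click 3 (0,4) count=2: revealed 1 new [(0,4)] -> total=15
Click 4 (0,2) count=2: revealed 1 new [(0,2)] -> total=16

Answer: ..#.#
.....
##.##
#####
#####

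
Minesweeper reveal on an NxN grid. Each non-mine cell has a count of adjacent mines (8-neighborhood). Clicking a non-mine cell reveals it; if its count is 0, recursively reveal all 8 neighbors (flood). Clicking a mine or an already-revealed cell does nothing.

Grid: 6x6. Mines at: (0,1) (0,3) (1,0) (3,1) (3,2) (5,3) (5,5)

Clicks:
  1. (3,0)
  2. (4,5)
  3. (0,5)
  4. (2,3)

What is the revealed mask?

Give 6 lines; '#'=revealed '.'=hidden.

Click 1 (3,0) count=1: revealed 1 new [(3,0)] -> total=1
Click 2 (4,5) count=1: revealed 1 new [(4,5)] -> total=2
Click 3 (0,5) count=0: revealed 13 new [(0,4) (0,5) (1,3) (1,4) (1,5) (2,3) (2,4) (2,5) (3,3) (3,4) (3,5) (4,3) (4,4)] -> total=15
Click 4 (2,3) count=1: revealed 0 new [(none)] -> total=15

Answer: ....##
...###
...###
#..###
...###
......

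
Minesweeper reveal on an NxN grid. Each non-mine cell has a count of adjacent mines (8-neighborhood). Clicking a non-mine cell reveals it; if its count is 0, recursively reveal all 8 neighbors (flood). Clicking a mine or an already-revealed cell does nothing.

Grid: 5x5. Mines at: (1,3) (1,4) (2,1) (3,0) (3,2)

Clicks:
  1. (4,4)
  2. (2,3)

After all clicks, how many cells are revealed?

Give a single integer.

Answer: 6

Derivation:
Click 1 (4,4) count=0: revealed 6 new [(2,3) (2,4) (3,3) (3,4) (4,3) (4,4)] -> total=6
Click 2 (2,3) count=3: revealed 0 new [(none)] -> total=6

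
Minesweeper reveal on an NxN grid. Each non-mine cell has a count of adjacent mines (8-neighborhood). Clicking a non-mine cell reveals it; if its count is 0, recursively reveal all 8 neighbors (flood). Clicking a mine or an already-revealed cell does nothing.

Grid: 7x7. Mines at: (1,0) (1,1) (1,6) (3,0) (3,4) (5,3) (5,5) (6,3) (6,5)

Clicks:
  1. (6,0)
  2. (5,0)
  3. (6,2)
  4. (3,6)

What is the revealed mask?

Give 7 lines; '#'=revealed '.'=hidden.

Click 1 (6,0) count=0: revealed 9 new [(4,0) (4,1) (4,2) (5,0) (5,1) (5,2) (6,0) (6,1) (6,2)] -> total=9
Click 2 (5,0) count=0: revealed 0 new [(none)] -> total=9
Click 3 (6,2) count=2: revealed 0 new [(none)] -> total=9
Click 4 (3,6) count=0: revealed 6 new [(2,5) (2,6) (3,5) (3,6) (4,5) (4,6)] -> total=15

Answer: .......
.......
.....##
.....##
###..##
###....
###....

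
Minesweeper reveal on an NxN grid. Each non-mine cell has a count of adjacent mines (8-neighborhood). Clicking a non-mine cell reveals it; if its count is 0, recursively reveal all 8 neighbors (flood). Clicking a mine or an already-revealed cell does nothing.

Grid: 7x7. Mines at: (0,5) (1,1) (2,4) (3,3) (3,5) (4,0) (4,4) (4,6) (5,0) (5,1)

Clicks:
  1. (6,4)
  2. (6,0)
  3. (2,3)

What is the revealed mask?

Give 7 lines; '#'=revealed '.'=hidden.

Click 1 (6,4) count=0: revealed 10 new [(5,2) (5,3) (5,4) (5,5) (5,6) (6,2) (6,3) (6,4) (6,5) (6,6)] -> total=10
Click 2 (6,0) count=2: revealed 1 new [(6,0)] -> total=11
Click 3 (2,3) count=2: revealed 1 new [(2,3)] -> total=12

Answer: .......
.......
...#...
.......
.......
..#####
#.#####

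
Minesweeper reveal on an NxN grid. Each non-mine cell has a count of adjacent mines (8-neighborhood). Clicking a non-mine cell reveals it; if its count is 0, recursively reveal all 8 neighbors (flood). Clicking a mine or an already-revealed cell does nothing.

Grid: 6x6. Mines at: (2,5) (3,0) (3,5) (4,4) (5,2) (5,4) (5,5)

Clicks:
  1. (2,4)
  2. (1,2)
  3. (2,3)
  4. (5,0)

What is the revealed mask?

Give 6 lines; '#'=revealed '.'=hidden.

Answer: ######
######
#####.
.####.
####..
##....

Derivation:
Click 1 (2,4) count=2: revealed 1 new [(2,4)] -> total=1
Click 2 (1,2) count=0: revealed 23 new [(0,0) (0,1) (0,2) (0,3) (0,4) (0,5) (1,0) (1,1) (1,2) (1,3) (1,4) (1,5) (2,0) (2,1) (2,2) (2,3) (3,1) (3,2) (3,3) (3,4) (4,1) (4,2) (4,3)] -> total=24
Click 3 (2,3) count=0: revealed 0 new [(none)] -> total=24
Click 4 (5,0) count=0: revealed 3 new [(4,0) (5,0) (5,1)] -> total=27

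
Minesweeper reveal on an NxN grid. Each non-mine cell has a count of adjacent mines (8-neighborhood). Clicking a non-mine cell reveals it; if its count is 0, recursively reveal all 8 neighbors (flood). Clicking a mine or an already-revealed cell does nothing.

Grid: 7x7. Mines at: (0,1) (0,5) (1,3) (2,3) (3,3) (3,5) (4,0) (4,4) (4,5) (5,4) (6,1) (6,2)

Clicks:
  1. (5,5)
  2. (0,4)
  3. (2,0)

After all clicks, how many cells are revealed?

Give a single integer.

Answer: 11

Derivation:
Click 1 (5,5) count=3: revealed 1 new [(5,5)] -> total=1
Click 2 (0,4) count=2: revealed 1 new [(0,4)] -> total=2
Click 3 (2,0) count=0: revealed 9 new [(1,0) (1,1) (1,2) (2,0) (2,1) (2,2) (3,0) (3,1) (3,2)] -> total=11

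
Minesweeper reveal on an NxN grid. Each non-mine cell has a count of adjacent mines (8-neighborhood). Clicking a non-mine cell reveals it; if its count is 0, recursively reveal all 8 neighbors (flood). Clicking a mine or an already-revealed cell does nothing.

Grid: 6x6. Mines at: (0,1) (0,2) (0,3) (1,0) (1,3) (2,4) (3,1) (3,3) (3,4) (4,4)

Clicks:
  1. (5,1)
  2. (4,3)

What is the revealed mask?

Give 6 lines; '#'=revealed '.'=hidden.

Answer: ......
......
......
......
####..
####..

Derivation:
Click 1 (5,1) count=0: revealed 8 new [(4,0) (4,1) (4,2) (4,3) (5,0) (5,1) (5,2) (5,3)] -> total=8
Click 2 (4,3) count=3: revealed 0 new [(none)] -> total=8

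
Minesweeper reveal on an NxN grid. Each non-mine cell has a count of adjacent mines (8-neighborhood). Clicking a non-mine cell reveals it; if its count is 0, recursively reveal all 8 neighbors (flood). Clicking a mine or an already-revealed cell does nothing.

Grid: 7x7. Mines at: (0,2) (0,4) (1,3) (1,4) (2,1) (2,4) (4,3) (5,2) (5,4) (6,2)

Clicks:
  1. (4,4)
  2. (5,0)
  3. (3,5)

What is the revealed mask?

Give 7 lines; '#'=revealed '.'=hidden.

Answer: .......
.......
.......
##...#.
##..#..
##.....
##.....

Derivation:
Click 1 (4,4) count=2: revealed 1 new [(4,4)] -> total=1
Click 2 (5,0) count=0: revealed 8 new [(3,0) (3,1) (4,0) (4,1) (5,0) (5,1) (6,0) (6,1)] -> total=9
Click 3 (3,5) count=1: revealed 1 new [(3,5)] -> total=10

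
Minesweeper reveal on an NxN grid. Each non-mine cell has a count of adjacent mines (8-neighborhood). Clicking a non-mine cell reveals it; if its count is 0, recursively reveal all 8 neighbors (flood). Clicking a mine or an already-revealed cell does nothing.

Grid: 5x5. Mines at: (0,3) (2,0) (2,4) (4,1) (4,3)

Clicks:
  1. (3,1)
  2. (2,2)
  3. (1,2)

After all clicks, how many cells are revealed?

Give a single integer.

Click 1 (3,1) count=2: revealed 1 new [(3,1)] -> total=1
Click 2 (2,2) count=0: revealed 8 new [(1,1) (1,2) (1,3) (2,1) (2,2) (2,3) (3,2) (3,3)] -> total=9
Click 3 (1,2) count=1: revealed 0 new [(none)] -> total=9

Answer: 9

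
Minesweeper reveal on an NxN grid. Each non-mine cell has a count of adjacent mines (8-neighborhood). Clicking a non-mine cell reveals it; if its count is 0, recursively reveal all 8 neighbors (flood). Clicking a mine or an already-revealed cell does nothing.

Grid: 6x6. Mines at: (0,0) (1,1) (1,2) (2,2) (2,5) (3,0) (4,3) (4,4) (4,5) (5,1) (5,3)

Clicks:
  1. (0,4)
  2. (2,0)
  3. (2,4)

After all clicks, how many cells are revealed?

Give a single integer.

Click 1 (0,4) count=0: revealed 6 new [(0,3) (0,4) (0,5) (1,3) (1,4) (1,5)] -> total=6
Click 2 (2,0) count=2: revealed 1 new [(2,0)] -> total=7
Click 3 (2,4) count=1: revealed 1 new [(2,4)] -> total=8

Answer: 8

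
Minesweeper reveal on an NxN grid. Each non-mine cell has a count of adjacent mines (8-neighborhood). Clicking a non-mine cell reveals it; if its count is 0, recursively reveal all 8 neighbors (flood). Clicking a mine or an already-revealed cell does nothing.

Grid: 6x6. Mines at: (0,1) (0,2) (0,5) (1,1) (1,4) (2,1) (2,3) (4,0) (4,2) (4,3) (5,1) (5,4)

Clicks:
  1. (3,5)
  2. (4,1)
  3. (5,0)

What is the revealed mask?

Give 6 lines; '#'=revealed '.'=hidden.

Answer: ......
......
....##
....##
.#..##
#.....

Derivation:
Click 1 (3,5) count=0: revealed 6 new [(2,4) (2,5) (3,4) (3,5) (4,4) (4,5)] -> total=6
Click 2 (4,1) count=3: revealed 1 new [(4,1)] -> total=7
Click 3 (5,0) count=2: revealed 1 new [(5,0)] -> total=8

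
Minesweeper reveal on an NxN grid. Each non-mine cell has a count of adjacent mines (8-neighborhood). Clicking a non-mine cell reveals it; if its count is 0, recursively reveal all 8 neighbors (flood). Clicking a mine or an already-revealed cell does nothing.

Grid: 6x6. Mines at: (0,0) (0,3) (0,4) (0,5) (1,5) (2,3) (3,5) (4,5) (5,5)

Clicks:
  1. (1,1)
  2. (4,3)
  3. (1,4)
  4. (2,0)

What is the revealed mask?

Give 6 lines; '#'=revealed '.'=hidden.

Answer: ......
###.#.
###...
#####.
#####.
#####.

Derivation:
Click 1 (1,1) count=1: revealed 1 new [(1,1)] -> total=1
Click 2 (4,3) count=0: revealed 20 new [(1,0) (1,2) (2,0) (2,1) (2,2) (3,0) (3,1) (3,2) (3,3) (3,4) (4,0) (4,1) (4,2) (4,3) (4,4) (5,0) (5,1) (5,2) (5,3) (5,4)] -> total=21
Click 3 (1,4) count=5: revealed 1 new [(1,4)] -> total=22
Click 4 (2,0) count=0: revealed 0 new [(none)] -> total=22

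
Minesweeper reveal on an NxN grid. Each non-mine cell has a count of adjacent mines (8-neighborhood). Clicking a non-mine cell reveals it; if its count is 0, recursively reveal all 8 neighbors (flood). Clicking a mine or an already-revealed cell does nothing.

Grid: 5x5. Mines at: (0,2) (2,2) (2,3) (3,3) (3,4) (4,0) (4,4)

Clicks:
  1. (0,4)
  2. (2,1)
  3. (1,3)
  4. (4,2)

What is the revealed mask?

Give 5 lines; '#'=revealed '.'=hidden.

Click 1 (0,4) count=0: revealed 4 new [(0,3) (0,4) (1,3) (1,4)] -> total=4
Click 2 (2,1) count=1: revealed 1 new [(2,1)] -> total=5
Click 3 (1,3) count=3: revealed 0 new [(none)] -> total=5
Click 4 (4,2) count=1: revealed 1 new [(4,2)] -> total=6

Answer: ...##
...##
.#...
.....
..#..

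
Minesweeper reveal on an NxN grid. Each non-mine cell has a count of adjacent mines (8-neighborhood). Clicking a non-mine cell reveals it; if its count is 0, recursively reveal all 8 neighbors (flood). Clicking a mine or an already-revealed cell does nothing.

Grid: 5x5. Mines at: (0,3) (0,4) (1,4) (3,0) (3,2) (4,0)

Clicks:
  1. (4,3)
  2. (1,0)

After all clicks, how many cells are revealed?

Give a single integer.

Answer: 10

Derivation:
Click 1 (4,3) count=1: revealed 1 new [(4,3)] -> total=1
Click 2 (1,0) count=0: revealed 9 new [(0,0) (0,1) (0,2) (1,0) (1,1) (1,2) (2,0) (2,1) (2,2)] -> total=10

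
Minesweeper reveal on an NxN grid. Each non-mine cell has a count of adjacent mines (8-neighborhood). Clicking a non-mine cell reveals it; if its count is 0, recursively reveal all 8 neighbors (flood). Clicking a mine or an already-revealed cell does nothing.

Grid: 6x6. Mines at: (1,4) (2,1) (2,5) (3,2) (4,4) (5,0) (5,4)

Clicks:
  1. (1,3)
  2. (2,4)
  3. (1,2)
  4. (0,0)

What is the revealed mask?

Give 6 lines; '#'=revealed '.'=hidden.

Answer: ####..
####..
....#.
......
......
......

Derivation:
Click 1 (1,3) count=1: revealed 1 new [(1,3)] -> total=1
Click 2 (2,4) count=2: revealed 1 new [(2,4)] -> total=2
Click 3 (1,2) count=1: revealed 1 new [(1,2)] -> total=3
Click 4 (0,0) count=0: revealed 6 new [(0,0) (0,1) (0,2) (0,3) (1,0) (1,1)] -> total=9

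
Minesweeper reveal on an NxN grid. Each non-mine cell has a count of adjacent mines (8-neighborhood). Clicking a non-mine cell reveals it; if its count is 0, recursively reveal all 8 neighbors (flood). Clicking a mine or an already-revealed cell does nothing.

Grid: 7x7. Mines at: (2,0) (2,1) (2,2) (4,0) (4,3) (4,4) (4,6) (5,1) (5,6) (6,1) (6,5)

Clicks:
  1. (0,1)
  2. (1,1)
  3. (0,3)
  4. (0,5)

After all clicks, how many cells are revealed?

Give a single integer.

Answer: 22

Derivation:
Click 1 (0,1) count=0: revealed 22 new [(0,0) (0,1) (0,2) (0,3) (0,4) (0,5) (0,6) (1,0) (1,1) (1,2) (1,3) (1,4) (1,5) (1,6) (2,3) (2,4) (2,5) (2,6) (3,3) (3,4) (3,5) (3,6)] -> total=22
Click 2 (1,1) count=3: revealed 0 new [(none)] -> total=22
Click 3 (0,3) count=0: revealed 0 new [(none)] -> total=22
Click 4 (0,5) count=0: revealed 0 new [(none)] -> total=22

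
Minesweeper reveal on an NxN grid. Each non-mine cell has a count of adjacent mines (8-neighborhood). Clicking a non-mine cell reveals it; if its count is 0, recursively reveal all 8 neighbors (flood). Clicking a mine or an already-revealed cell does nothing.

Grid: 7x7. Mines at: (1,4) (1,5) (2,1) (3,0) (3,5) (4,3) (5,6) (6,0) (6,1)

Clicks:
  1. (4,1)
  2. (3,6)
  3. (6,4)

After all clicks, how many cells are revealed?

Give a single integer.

Click 1 (4,1) count=1: revealed 1 new [(4,1)] -> total=1
Click 2 (3,6) count=1: revealed 1 new [(3,6)] -> total=2
Click 3 (6,4) count=0: revealed 8 new [(5,2) (5,3) (5,4) (5,5) (6,2) (6,3) (6,4) (6,5)] -> total=10

Answer: 10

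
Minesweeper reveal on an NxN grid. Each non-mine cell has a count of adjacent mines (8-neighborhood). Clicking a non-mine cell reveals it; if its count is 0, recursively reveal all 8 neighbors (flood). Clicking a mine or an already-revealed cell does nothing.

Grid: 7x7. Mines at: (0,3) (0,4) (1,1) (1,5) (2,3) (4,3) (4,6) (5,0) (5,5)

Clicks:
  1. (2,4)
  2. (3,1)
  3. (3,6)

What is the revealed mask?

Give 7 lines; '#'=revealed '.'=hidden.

Click 1 (2,4) count=2: revealed 1 new [(2,4)] -> total=1
Click 2 (3,1) count=0: revealed 9 new [(2,0) (2,1) (2,2) (3,0) (3,1) (3,2) (4,0) (4,1) (4,2)] -> total=10
Click 3 (3,6) count=1: revealed 1 new [(3,6)] -> total=11

Answer: .......
.......
###.#..
###...#
###....
.......
.......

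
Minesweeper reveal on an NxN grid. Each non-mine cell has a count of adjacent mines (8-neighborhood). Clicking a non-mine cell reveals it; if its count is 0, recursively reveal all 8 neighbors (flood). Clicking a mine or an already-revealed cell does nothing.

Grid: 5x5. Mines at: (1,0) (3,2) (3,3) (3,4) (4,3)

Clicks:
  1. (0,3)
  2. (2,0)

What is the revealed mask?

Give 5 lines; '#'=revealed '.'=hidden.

Click 1 (0,3) count=0: revealed 12 new [(0,1) (0,2) (0,3) (0,4) (1,1) (1,2) (1,3) (1,4) (2,1) (2,2) (2,3) (2,4)] -> total=12
Click 2 (2,0) count=1: revealed 1 new [(2,0)] -> total=13

Answer: .####
.####
#####
.....
.....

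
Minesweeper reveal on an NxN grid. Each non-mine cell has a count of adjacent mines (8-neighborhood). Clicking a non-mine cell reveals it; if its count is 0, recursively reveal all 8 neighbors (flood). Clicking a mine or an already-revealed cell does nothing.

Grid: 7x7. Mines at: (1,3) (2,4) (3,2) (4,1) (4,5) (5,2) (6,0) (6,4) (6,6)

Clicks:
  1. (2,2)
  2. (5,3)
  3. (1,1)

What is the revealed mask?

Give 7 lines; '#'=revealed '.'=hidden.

Click 1 (2,2) count=2: revealed 1 new [(2,2)] -> total=1
Click 2 (5,3) count=2: revealed 1 new [(5,3)] -> total=2
Click 3 (1,1) count=0: revealed 10 new [(0,0) (0,1) (0,2) (1,0) (1,1) (1,2) (2,0) (2,1) (3,0) (3,1)] -> total=12

Answer: ###....
###....
###....
##.....
.......
...#...
.......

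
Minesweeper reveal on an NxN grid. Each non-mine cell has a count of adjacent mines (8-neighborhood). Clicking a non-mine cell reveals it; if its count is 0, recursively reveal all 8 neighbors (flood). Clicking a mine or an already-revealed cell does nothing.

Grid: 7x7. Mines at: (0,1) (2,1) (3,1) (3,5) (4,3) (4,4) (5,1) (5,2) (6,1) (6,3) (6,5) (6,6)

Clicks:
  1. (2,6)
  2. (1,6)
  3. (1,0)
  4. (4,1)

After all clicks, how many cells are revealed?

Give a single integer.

Answer: 20

Derivation:
Click 1 (2,6) count=1: revealed 1 new [(2,6)] -> total=1
Click 2 (1,6) count=0: revealed 17 new [(0,2) (0,3) (0,4) (0,5) (0,6) (1,2) (1,3) (1,4) (1,5) (1,6) (2,2) (2,3) (2,4) (2,5) (3,2) (3,3) (3,4)] -> total=18
Click 3 (1,0) count=2: revealed 1 new [(1,0)] -> total=19
Click 4 (4,1) count=3: revealed 1 new [(4,1)] -> total=20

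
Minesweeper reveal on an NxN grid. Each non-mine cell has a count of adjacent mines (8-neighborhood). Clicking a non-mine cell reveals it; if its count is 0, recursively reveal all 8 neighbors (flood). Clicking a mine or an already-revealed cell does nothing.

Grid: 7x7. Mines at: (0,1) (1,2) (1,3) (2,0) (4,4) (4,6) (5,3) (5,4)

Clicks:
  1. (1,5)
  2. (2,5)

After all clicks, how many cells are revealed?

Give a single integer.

Click 1 (1,5) count=0: revealed 12 new [(0,4) (0,5) (0,6) (1,4) (1,5) (1,6) (2,4) (2,5) (2,6) (3,4) (3,5) (3,6)] -> total=12
Click 2 (2,5) count=0: revealed 0 new [(none)] -> total=12

Answer: 12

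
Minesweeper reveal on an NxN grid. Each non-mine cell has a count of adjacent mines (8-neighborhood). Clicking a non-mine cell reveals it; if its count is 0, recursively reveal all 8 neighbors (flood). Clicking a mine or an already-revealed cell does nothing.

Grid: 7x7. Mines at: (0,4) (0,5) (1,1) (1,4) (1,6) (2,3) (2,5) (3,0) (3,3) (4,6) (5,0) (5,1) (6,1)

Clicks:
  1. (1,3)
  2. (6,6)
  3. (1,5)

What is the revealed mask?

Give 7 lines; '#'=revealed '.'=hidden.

Answer: .......
...#.#.
.......
.......
..####.
..#####
..#####

Derivation:
Click 1 (1,3) count=3: revealed 1 new [(1,3)] -> total=1
Click 2 (6,6) count=0: revealed 14 new [(4,2) (4,3) (4,4) (4,5) (5,2) (5,3) (5,4) (5,5) (5,6) (6,2) (6,3) (6,4) (6,5) (6,6)] -> total=15
Click 3 (1,5) count=5: revealed 1 new [(1,5)] -> total=16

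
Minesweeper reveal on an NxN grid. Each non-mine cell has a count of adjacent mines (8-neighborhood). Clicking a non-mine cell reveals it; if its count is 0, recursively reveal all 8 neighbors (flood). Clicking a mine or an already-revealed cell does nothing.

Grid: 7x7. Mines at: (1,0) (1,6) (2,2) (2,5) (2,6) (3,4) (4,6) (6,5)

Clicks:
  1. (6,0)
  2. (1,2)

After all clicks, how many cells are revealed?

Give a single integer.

Answer: 22

Derivation:
Click 1 (6,0) count=0: revealed 21 new [(2,0) (2,1) (3,0) (3,1) (3,2) (3,3) (4,0) (4,1) (4,2) (4,3) (4,4) (5,0) (5,1) (5,2) (5,3) (5,4) (6,0) (6,1) (6,2) (6,3) (6,4)] -> total=21
Click 2 (1,2) count=1: revealed 1 new [(1,2)] -> total=22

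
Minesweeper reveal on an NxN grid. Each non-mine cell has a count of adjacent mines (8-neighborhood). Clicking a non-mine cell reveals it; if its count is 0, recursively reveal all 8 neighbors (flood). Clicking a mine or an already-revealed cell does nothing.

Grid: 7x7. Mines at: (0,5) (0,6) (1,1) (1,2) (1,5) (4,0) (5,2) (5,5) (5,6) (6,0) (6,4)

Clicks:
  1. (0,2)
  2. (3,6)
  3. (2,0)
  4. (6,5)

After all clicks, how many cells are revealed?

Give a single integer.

Click 1 (0,2) count=2: revealed 1 new [(0,2)] -> total=1
Click 2 (3,6) count=0: revealed 18 new [(2,1) (2,2) (2,3) (2,4) (2,5) (2,6) (3,1) (3,2) (3,3) (3,4) (3,5) (3,6) (4,1) (4,2) (4,3) (4,4) (4,5) (4,6)] -> total=19
Click 3 (2,0) count=1: revealed 1 new [(2,0)] -> total=20
Click 4 (6,5) count=3: revealed 1 new [(6,5)] -> total=21

Answer: 21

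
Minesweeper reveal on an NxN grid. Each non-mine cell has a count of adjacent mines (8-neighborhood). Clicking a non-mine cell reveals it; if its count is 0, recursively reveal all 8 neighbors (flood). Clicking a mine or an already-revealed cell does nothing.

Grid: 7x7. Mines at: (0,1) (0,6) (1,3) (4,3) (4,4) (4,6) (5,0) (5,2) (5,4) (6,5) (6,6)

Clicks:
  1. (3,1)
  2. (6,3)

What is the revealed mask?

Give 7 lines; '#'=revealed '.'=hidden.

Click 1 (3,1) count=0: revealed 12 new [(1,0) (1,1) (1,2) (2,0) (2,1) (2,2) (3,0) (3,1) (3,2) (4,0) (4,1) (4,2)] -> total=12
Click 2 (6,3) count=2: revealed 1 new [(6,3)] -> total=13

Answer: .......
###....
###....
###....
###....
.......
...#...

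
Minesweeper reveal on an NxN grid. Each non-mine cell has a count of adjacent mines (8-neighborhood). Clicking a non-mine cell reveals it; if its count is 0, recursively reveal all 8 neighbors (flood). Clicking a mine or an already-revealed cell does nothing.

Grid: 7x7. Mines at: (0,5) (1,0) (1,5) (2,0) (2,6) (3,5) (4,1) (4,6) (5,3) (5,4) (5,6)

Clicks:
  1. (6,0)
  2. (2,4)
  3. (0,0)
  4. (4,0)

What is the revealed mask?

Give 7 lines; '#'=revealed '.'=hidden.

Answer: #......
.......
....#..
.......
#......
###....
###....

Derivation:
Click 1 (6,0) count=0: revealed 6 new [(5,0) (5,1) (5,2) (6,0) (6,1) (6,2)] -> total=6
Click 2 (2,4) count=2: revealed 1 new [(2,4)] -> total=7
Click 3 (0,0) count=1: revealed 1 new [(0,0)] -> total=8
Click 4 (4,0) count=1: revealed 1 new [(4,0)] -> total=9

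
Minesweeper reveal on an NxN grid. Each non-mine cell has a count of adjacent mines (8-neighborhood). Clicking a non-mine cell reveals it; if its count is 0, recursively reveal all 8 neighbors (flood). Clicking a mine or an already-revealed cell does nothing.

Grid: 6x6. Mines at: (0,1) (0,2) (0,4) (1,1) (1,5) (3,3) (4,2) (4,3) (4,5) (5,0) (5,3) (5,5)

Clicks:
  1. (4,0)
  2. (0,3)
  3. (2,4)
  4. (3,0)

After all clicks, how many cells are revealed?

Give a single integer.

Click 1 (4,0) count=1: revealed 1 new [(4,0)] -> total=1
Click 2 (0,3) count=2: revealed 1 new [(0,3)] -> total=2
Click 3 (2,4) count=2: revealed 1 new [(2,4)] -> total=3
Click 4 (3,0) count=0: revealed 5 new [(2,0) (2,1) (3,0) (3,1) (4,1)] -> total=8

Answer: 8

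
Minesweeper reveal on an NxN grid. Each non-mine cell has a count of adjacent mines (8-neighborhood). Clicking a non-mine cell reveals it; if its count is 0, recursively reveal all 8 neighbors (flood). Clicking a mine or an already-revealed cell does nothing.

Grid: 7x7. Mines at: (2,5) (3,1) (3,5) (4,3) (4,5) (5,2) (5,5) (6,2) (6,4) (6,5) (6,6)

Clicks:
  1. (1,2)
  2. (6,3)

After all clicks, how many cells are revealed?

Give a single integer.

Answer: 23

Derivation:
Click 1 (1,2) count=0: revealed 22 new [(0,0) (0,1) (0,2) (0,3) (0,4) (0,5) (0,6) (1,0) (1,1) (1,2) (1,3) (1,4) (1,5) (1,6) (2,0) (2,1) (2,2) (2,3) (2,4) (3,2) (3,3) (3,4)] -> total=22
Click 2 (6,3) count=3: revealed 1 new [(6,3)] -> total=23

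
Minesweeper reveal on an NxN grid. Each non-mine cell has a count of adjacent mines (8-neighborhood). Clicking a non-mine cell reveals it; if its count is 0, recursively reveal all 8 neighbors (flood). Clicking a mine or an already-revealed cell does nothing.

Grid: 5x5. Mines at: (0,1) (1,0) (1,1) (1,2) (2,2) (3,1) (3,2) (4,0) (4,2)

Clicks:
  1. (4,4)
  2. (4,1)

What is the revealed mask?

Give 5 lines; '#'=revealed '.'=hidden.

Click 1 (4,4) count=0: revealed 10 new [(0,3) (0,4) (1,3) (1,4) (2,3) (2,4) (3,3) (3,4) (4,3) (4,4)] -> total=10
Click 2 (4,1) count=4: revealed 1 new [(4,1)] -> total=11

Answer: ...##
...##
...##
...##
.#.##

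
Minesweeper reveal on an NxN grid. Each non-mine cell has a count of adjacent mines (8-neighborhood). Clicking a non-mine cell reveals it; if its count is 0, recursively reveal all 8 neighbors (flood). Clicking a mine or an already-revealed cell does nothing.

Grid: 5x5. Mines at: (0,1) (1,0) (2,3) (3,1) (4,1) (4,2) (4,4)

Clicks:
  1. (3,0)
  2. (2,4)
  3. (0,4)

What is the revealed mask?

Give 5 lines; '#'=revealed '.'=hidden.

Click 1 (3,0) count=2: revealed 1 new [(3,0)] -> total=1
Click 2 (2,4) count=1: revealed 1 new [(2,4)] -> total=2
Click 3 (0,4) count=0: revealed 6 new [(0,2) (0,3) (0,4) (1,2) (1,3) (1,4)] -> total=8

Answer: ..###
..###
....#
#....
.....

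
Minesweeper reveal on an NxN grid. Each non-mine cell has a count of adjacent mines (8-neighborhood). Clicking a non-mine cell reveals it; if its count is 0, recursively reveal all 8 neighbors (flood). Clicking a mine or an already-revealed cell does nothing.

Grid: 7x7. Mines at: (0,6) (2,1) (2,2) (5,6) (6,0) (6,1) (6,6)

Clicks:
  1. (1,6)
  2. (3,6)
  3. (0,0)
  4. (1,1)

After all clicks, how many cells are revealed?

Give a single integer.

Click 1 (1,6) count=1: revealed 1 new [(1,6)] -> total=1
Click 2 (3,6) count=0: revealed 40 new [(0,0) (0,1) (0,2) (0,3) (0,4) (0,5) (1,0) (1,1) (1,2) (1,3) (1,4) (1,5) (2,3) (2,4) (2,5) (2,6) (3,0) (3,1) (3,2) (3,3) (3,4) (3,5) (3,6) (4,0) (4,1) (4,2) (4,3) (4,4) (4,5) (4,6) (5,0) (5,1) (5,2) (5,3) (5,4) (5,5) (6,2) (6,3) (6,4) (6,5)] -> total=41
Click 3 (0,0) count=0: revealed 0 new [(none)] -> total=41
Click 4 (1,1) count=2: revealed 0 new [(none)] -> total=41

Answer: 41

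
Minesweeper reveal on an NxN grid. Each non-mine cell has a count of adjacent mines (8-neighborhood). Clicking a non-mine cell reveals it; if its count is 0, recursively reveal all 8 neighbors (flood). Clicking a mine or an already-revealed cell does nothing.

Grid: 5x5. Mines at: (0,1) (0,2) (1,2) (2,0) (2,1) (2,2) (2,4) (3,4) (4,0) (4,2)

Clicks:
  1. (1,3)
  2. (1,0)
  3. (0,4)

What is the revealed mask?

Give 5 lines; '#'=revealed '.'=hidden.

Click 1 (1,3) count=4: revealed 1 new [(1,3)] -> total=1
Click 2 (1,0) count=3: revealed 1 new [(1,0)] -> total=2
Click 3 (0,4) count=0: revealed 3 new [(0,3) (0,4) (1,4)] -> total=5

Answer: ...##
#..##
.....
.....
.....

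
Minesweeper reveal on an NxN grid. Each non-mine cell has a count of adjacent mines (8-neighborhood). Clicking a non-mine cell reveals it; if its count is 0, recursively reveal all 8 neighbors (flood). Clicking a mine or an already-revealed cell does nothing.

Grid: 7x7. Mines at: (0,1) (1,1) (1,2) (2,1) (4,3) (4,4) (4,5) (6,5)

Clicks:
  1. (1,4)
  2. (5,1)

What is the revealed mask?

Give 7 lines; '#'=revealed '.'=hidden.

Answer: ...####
...####
...####
#######
###....
#####..
#####..

Derivation:
Click 1 (1,4) count=0: revealed 16 new [(0,3) (0,4) (0,5) (0,6) (1,3) (1,4) (1,5) (1,6) (2,3) (2,4) (2,5) (2,6) (3,3) (3,4) (3,5) (3,6)] -> total=16
Click 2 (5,1) count=0: revealed 16 new [(3,0) (3,1) (3,2) (4,0) (4,1) (4,2) (5,0) (5,1) (5,2) (5,3) (5,4) (6,0) (6,1) (6,2) (6,3) (6,4)] -> total=32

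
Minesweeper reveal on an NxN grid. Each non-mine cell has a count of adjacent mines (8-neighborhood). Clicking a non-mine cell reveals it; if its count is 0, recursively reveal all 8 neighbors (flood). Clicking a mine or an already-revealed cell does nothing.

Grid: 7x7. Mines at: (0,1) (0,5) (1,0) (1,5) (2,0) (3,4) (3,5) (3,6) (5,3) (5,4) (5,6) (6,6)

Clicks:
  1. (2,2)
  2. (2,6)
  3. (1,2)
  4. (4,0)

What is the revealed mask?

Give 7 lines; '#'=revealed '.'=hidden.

Answer: ..###..
.####..
.####.#
####...
####...
###....
###....

Derivation:
Click 1 (2,2) count=0: revealed 25 new [(0,2) (0,3) (0,4) (1,1) (1,2) (1,3) (1,4) (2,1) (2,2) (2,3) (2,4) (3,0) (3,1) (3,2) (3,3) (4,0) (4,1) (4,2) (4,3) (5,0) (5,1) (5,2) (6,0) (6,1) (6,2)] -> total=25
Click 2 (2,6) count=3: revealed 1 new [(2,6)] -> total=26
Click 3 (1,2) count=1: revealed 0 new [(none)] -> total=26
Click 4 (4,0) count=0: revealed 0 new [(none)] -> total=26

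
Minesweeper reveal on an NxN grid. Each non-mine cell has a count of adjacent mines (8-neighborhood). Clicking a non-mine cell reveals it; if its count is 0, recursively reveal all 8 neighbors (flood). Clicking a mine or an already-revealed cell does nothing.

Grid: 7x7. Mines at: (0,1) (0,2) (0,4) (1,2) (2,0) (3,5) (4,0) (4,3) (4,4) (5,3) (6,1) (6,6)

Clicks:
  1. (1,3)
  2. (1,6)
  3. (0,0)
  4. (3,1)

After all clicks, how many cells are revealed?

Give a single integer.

Answer: 9

Derivation:
Click 1 (1,3) count=3: revealed 1 new [(1,3)] -> total=1
Click 2 (1,6) count=0: revealed 6 new [(0,5) (0,6) (1,5) (1,6) (2,5) (2,6)] -> total=7
Click 3 (0,0) count=1: revealed 1 new [(0,0)] -> total=8
Click 4 (3,1) count=2: revealed 1 new [(3,1)] -> total=9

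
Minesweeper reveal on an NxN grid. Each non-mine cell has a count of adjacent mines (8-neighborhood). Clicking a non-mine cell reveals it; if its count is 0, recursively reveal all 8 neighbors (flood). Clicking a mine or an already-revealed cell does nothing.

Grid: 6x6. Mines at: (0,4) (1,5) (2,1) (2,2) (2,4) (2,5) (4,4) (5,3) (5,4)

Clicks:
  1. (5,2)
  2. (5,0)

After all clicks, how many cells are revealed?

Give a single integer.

Click 1 (5,2) count=1: revealed 1 new [(5,2)] -> total=1
Click 2 (5,0) count=0: revealed 8 new [(3,0) (3,1) (3,2) (4,0) (4,1) (4,2) (5,0) (5,1)] -> total=9

Answer: 9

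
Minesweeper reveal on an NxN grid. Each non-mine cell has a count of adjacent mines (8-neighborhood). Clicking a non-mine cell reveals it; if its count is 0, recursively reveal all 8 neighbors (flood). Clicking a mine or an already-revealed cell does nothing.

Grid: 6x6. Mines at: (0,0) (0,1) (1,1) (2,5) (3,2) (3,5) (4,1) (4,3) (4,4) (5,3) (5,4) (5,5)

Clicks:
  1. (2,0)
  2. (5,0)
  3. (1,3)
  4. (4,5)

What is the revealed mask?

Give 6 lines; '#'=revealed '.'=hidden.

Answer: ..####
..####
#.###.
......
.....#
#.....

Derivation:
Click 1 (2,0) count=1: revealed 1 new [(2,0)] -> total=1
Click 2 (5,0) count=1: revealed 1 new [(5,0)] -> total=2
Click 3 (1,3) count=0: revealed 11 new [(0,2) (0,3) (0,4) (0,5) (1,2) (1,3) (1,4) (1,5) (2,2) (2,3) (2,4)] -> total=13
Click 4 (4,5) count=4: revealed 1 new [(4,5)] -> total=14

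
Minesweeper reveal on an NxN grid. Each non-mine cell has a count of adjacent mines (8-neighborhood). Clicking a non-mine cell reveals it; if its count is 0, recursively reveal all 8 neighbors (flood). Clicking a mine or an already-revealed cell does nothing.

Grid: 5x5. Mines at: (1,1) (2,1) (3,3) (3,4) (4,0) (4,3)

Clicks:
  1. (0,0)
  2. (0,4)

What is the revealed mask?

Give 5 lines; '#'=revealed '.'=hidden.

Answer: #.###
..###
..###
.....
.....

Derivation:
Click 1 (0,0) count=1: revealed 1 new [(0,0)] -> total=1
Click 2 (0,4) count=0: revealed 9 new [(0,2) (0,3) (0,4) (1,2) (1,3) (1,4) (2,2) (2,3) (2,4)] -> total=10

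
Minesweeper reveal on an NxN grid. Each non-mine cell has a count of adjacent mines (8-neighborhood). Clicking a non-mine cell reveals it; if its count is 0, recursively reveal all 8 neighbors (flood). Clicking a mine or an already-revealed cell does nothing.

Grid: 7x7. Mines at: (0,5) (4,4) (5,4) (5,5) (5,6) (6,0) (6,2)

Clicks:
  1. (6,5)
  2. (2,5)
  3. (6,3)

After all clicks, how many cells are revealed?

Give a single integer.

Click 1 (6,5) count=3: revealed 1 new [(6,5)] -> total=1
Click 2 (2,5) count=0: revealed 36 new [(0,0) (0,1) (0,2) (0,3) (0,4) (1,0) (1,1) (1,2) (1,3) (1,4) (1,5) (1,6) (2,0) (2,1) (2,2) (2,3) (2,4) (2,5) (2,6) (3,0) (3,1) (3,2) (3,3) (3,4) (3,5) (3,6) (4,0) (4,1) (4,2) (4,3) (4,5) (4,6) (5,0) (5,1) (5,2) (5,3)] -> total=37
Click 3 (6,3) count=2: revealed 1 new [(6,3)] -> total=38

Answer: 38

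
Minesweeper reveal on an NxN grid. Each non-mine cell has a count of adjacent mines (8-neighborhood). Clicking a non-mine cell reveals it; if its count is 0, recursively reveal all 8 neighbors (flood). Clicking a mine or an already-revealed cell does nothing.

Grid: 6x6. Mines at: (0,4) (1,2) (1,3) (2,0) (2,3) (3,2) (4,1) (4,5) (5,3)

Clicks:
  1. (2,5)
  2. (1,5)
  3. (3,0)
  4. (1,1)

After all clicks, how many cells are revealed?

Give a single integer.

Answer: 8

Derivation:
Click 1 (2,5) count=0: revealed 6 new [(1,4) (1,5) (2,4) (2,5) (3,4) (3,5)] -> total=6
Click 2 (1,5) count=1: revealed 0 new [(none)] -> total=6
Click 3 (3,0) count=2: revealed 1 new [(3,0)] -> total=7
Click 4 (1,1) count=2: revealed 1 new [(1,1)] -> total=8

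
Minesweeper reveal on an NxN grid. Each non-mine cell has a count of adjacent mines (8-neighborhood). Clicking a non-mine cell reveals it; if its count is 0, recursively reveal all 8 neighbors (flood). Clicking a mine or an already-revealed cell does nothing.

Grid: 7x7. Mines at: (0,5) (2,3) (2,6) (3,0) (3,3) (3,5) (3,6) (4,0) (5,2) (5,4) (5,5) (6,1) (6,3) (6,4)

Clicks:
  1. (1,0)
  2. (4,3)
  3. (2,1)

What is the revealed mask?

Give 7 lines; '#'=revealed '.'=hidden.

Click 1 (1,0) count=0: revealed 13 new [(0,0) (0,1) (0,2) (0,3) (0,4) (1,0) (1,1) (1,2) (1,3) (1,4) (2,0) (2,1) (2,2)] -> total=13
Click 2 (4,3) count=3: revealed 1 new [(4,3)] -> total=14
Click 3 (2,1) count=1: revealed 0 new [(none)] -> total=14

Answer: #####..
#####..
###....
.......
...#...
.......
.......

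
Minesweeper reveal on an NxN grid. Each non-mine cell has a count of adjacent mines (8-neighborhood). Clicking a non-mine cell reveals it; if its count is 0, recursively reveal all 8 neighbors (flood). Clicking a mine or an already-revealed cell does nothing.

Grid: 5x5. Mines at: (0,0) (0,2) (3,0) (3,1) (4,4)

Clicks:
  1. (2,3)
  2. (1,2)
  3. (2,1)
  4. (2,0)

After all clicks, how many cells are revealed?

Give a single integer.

Click 1 (2,3) count=0: revealed 11 new [(0,3) (0,4) (1,2) (1,3) (1,4) (2,2) (2,3) (2,4) (3,2) (3,3) (3,4)] -> total=11
Click 2 (1,2) count=1: revealed 0 new [(none)] -> total=11
Click 3 (2,1) count=2: revealed 1 new [(2,1)] -> total=12
Click 4 (2,0) count=2: revealed 1 new [(2,0)] -> total=13

Answer: 13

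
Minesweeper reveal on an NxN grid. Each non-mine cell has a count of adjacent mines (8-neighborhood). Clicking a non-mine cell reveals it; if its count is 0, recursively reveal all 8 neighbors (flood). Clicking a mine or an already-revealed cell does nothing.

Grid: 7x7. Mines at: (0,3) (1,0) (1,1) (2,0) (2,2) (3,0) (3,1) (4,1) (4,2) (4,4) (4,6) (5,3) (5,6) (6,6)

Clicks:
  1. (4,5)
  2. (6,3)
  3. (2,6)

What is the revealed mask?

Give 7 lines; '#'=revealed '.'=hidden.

Click 1 (4,5) count=3: revealed 1 new [(4,5)] -> total=1
Click 2 (6,3) count=1: revealed 1 new [(6,3)] -> total=2
Click 3 (2,6) count=0: revealed 15 new [(0,4) (0,5) (0,6) (1,3) (1,4) (1,5) (1,6) (2,3) (2,4) (2,5) (2,6) (3,3) (3,4) (3,5) (3,6)] -> total=17

Answer: ....###
...####
...####
...####
.....#.
.......
...#...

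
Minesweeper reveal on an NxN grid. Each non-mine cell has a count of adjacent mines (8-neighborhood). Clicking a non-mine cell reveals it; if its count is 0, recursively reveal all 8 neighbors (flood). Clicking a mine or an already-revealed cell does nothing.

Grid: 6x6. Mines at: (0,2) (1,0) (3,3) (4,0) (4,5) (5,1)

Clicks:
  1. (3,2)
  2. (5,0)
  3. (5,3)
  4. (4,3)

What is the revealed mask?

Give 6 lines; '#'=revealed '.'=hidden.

Click 1 (3,2) count=1: revealed 1 new [(3,2)] -> total=1
Click 2 (5,0) count=2: revealed 1 new [(5,0)] -> total=2
Click 3 (5,3) count=0: revealed 6 new [(4,2) (4,3) (4,4) (5,2) (5,3) (5,4)] -> total=8
Click 4 (4,3) count=1: revealed 0 new [(none)] -> total=8

Answer: ......
......
......
..#...
..###.
#.###.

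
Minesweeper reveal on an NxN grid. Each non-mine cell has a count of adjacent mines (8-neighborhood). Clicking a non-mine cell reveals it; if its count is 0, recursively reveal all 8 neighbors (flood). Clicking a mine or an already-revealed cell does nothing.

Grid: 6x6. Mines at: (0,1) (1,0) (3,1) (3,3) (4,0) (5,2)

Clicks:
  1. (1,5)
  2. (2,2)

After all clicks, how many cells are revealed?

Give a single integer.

Answer: 20

Derivation:
Click 1 (1,5) count=0: revealed 20 new [(0,2) (0,3) (0,4) (0,5) (1,2) (1,3) (1,4) (1,5) (2,2) (2,3) (2,4) (2,5) (3,4) (3,5) (4,3) (4,4) (4,5) (5,3) (5,4) (5,5)] -> total=20
Click 2 (2,2) count=2: revealed 0 new [(none)] -> total=20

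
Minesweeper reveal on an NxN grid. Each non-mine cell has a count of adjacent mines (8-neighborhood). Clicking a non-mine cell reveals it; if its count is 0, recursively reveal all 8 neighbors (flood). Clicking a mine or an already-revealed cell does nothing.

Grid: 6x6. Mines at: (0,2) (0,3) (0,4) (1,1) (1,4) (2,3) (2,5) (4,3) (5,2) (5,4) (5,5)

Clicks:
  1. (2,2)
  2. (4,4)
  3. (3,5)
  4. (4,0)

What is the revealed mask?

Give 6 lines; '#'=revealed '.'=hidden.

Click 1 (2,2) count=2: revealed 1 new [(2,2)] -> total=1
Click 2 (4,4) count=3: revealed 1 new [(4,4)] -> total=2
Click 3 (3,5) count=1: revealed 1 new [(3,5)] -> total=3
Click 4 (4,0) count=0: revealed 10 new [(2,0) (2,1) (3,0) (3,1) (3,2) (4,0) (4,1) (4,2) (5,0) (5,1)] -> total=13

Answer: ......
......
###...
###..#
###.#.
##....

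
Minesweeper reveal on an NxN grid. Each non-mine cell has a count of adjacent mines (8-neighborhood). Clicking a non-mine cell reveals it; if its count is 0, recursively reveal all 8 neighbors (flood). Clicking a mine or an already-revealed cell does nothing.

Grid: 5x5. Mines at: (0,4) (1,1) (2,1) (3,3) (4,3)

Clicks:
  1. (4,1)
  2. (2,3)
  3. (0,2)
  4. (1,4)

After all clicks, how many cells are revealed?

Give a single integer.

Click 1 (4,1) count=0: revealed 6 new [(3,0) (3,1) (3,2) (4,0) (4,1) (4,2)] -> total=6
Click 2 (2,3) count=1: revealed 1 new [(2,3)] -> total=7
Click 3 (0,2) count=1: revealed 1 new [(0,2)] -> total=8
Click 4 (1,4) count=1: revealed 1 new [(1,4)] -> total=9

Answer: 9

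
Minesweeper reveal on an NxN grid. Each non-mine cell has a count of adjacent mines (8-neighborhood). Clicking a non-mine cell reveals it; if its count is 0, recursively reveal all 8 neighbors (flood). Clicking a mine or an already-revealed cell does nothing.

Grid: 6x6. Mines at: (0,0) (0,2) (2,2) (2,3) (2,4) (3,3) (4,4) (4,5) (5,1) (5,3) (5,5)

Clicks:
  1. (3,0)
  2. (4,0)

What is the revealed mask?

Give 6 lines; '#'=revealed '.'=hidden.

Answer: ......
##....
##....
##....
##....
......

Derivation:
Click 1 (3,0) count=0: revealed 8 new [(1,0) (1,1) (2,0) (2,1) (3,0) (3,1) (4,0) (4,1)] -> total=8
Click 2 (4,0) count=1: revealed 0 new [(none)] -> total=8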